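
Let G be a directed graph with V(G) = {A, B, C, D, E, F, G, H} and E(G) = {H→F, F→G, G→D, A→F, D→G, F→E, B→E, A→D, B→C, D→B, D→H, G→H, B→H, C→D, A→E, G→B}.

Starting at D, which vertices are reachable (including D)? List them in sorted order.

B, C, D, E, F, G, H

Start at D.
Its neighbours: B, G, H.
Then their neighbours: C, E, F.
Nothing further is reachable.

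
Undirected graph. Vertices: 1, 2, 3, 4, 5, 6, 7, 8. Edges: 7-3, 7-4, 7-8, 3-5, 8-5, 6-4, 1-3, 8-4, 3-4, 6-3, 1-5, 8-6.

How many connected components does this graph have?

From 1: component {1, 3, 4, 5, 6, 7, 8}.
From 2: component {2}.
That's 2 components.

2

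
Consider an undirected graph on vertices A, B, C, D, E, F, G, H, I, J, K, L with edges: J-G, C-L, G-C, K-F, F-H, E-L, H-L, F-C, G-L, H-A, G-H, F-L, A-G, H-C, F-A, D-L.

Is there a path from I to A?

No

I has no edges, so nothing is reachable from it.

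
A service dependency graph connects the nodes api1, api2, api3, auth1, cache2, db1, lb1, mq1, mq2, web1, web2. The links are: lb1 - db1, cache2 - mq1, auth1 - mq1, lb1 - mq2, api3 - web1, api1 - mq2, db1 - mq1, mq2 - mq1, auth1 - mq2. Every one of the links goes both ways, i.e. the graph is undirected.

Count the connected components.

From api1: component {api1, auth1, cache2, db1, lb1, mq1, mq2}.
From api2: component {api2}.
From api3: component {api3, web1}.
From web2: component {web2}.
That's 4 components.

4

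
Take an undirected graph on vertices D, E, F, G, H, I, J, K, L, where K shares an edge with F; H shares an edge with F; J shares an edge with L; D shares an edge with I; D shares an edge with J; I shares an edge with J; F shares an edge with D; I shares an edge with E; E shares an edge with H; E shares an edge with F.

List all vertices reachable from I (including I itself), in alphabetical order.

D, E, F, H, I, J, K, L

Start at I.
Its neighbours: D, E, J.
Then their neighbours: F, H, L.
Then next layer: K.
Nothing further is reachable.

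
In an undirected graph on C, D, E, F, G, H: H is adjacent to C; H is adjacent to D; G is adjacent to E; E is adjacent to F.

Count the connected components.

2

From C: component {C, D, H}.
From E: component {E, F, G}.
That's 2 components.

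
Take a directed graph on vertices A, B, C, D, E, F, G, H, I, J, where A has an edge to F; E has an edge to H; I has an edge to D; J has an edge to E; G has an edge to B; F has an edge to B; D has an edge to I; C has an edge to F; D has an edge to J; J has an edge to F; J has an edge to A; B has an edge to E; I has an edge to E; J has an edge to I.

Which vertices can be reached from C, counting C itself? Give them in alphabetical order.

B, C, E, F, H

Start at C.
Its neighbours: F.
Then their neighbours: B.
Then next layer: E.
Then next layer: H.
Nothing further is reachable.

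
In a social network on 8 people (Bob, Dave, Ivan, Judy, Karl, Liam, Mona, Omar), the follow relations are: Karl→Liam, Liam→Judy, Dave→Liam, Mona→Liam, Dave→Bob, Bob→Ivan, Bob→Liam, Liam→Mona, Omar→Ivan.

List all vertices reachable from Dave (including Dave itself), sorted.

Bob, Dave, Ivan, Judy, Liam, Mona

Start at Dave.
Its neighbours: Bob, Liam.
Then their neighbours: Ivan, Judy, Mona.
Nothing further is reachable.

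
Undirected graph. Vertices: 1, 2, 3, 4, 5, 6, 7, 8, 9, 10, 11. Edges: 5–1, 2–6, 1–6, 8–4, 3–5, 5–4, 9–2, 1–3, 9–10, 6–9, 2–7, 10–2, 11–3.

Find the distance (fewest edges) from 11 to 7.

5

Distance 0: 11.
Distance 1: 3.
Distance 2: 1, 5.
Distance 3: 4, 6.
Distance 4: 2, 8, 9.
Distance 5: 7, 10 — contains 7.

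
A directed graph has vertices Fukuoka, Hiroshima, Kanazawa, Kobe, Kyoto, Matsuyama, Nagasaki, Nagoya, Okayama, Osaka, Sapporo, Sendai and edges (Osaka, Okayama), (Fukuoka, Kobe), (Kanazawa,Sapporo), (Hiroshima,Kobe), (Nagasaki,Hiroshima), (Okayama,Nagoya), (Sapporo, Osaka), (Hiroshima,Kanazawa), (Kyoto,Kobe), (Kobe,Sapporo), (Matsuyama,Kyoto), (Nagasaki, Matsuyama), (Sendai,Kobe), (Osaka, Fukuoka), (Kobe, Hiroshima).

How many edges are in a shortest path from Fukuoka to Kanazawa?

Distance 0: Fukuoka.
Distance 1: Kobe.
Distance 2: Hiroshima, Sapporo.
Distance 3: Kanazawa, Osaka — contains Kanazawa.

3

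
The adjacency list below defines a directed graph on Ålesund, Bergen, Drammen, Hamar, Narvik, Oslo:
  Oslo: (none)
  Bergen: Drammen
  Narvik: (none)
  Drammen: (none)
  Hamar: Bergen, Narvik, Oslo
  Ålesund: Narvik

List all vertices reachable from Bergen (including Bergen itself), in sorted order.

Start at Bergen.
Its neighbours: Drammen.
Nothing further is reachable.

Bergen, Drammen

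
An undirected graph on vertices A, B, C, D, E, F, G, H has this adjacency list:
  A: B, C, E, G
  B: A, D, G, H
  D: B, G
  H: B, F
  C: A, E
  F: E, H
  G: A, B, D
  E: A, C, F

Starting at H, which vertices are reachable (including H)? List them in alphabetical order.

Start at H.
Its neighbours: B, F.
Then their neighbours: A, D, E, G.
Then next layer: C.
Every vertex is now reached.

A, B, C, D, E, F, G, H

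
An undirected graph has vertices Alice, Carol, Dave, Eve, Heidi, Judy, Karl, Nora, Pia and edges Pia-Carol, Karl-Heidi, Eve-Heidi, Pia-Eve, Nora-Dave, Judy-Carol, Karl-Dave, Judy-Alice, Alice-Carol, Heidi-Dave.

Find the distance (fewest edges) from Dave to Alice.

Distance 0: Dave.
Distance 1: Heidi, Karl, Nora.
Distance 2: Eve.
Distance 3: Pia.
Distance 4: Carol.
Distance 5: Alice, Judy — contains Alice.

5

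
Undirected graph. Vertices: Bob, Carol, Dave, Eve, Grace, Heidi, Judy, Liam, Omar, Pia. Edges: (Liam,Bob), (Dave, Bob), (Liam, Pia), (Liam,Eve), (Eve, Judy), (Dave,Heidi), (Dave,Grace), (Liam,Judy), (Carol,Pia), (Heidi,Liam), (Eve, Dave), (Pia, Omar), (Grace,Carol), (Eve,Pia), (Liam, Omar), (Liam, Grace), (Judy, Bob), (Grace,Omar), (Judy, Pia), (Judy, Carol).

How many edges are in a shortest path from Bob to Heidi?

2

Distance 0: Bob.
Distance 1: Dave, Judy, Liam.
Distance 2: Carol, Eve, Grace, Heidi, Omar, Pia — contains Heidi.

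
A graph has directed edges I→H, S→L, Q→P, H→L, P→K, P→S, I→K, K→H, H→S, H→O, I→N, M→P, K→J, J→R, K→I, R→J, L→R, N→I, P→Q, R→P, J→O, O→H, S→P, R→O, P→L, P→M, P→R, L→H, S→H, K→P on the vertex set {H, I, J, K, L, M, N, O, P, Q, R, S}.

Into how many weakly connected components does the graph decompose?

From H: component {H, I, J, K, L, M, N, O, P, Q, R, S}.
That's 1 component.

1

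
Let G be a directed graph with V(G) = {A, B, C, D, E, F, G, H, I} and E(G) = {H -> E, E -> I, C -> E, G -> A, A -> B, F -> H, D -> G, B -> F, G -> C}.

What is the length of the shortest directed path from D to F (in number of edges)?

Distance 0: D.
Distance 1: G.
Distance 2: A, C.
Distance 3: B, E.
Distance 4: F, I — contains F.

4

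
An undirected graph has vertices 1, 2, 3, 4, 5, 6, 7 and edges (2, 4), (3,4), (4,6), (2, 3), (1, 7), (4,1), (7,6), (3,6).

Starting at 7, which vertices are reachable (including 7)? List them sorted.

1, 2, 3, 4, 6, 7

Start at 7.
Its neighbours: 1, 6.
Then their neighbours: 3, 4.
Then next layer: 2.
Nothing further is reachable.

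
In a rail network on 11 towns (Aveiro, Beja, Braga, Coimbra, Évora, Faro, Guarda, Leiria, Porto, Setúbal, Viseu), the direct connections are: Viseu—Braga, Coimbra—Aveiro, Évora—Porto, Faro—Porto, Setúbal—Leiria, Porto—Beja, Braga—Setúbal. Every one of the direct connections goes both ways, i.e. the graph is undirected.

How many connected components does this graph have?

From Aveiro: component {Aveiro, Coimbra}.
From Beja: component {Beja, Évora, Faro, Porto}.
From Braga: component {Braga, Leiria, Setúbal, Viseu}.
From Guarda: component {Guarda}.
That's 4 components.

4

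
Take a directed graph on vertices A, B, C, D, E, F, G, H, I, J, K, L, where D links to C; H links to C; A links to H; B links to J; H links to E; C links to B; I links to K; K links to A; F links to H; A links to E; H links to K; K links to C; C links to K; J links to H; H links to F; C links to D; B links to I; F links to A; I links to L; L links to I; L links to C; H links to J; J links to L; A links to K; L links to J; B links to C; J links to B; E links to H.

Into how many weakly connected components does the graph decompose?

2

From A: component {A, B, C, D, E, F, H, I, J, K, L}.
From G: component {G}.
That's 2 components.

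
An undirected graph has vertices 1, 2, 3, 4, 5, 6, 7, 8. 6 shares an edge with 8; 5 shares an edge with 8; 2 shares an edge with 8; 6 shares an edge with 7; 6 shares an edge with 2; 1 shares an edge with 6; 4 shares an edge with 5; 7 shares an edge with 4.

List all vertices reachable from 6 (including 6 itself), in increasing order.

Start at 6.
Its neighbours: 1, 2, 7, 8.
Then their neighbours: 4, 5.
Nothing further is reachable.

1, 2, 4, 5, 6, 7, 8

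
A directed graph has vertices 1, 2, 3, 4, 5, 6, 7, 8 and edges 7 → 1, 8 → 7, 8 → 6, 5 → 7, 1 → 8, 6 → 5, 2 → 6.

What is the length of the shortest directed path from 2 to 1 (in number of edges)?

Distance 0: 2.
Distance 1: 6.
Distance 2: 5.
Distance 3: 7.
Distance 4: 1 — contains 1.

4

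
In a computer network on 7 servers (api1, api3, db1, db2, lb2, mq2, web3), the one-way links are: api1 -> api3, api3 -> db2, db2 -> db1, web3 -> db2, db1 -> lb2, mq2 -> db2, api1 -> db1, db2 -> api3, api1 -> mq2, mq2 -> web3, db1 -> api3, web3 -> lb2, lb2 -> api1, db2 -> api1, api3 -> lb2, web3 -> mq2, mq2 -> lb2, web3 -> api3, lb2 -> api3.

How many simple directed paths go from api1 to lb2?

api1→api3→db2→db1→lb2
api1→api3→lb2
api1→db1→api3→lb2
api1→db1→lb2
api1→mq2→db2→api3→lb2
api1→mq2→db2→db1→api3→lb2
api1→mq2→db2→db1→lb2
api1→mq2→lb2
api1→mq2→web3→api3→db2→db1→lb2
api1→mq2→web3→api3→lb2
api1→mq2→web3→db2→api3→lb2
api1→mq2→web3→db2→db1→api3→lb2
api1→mq2→web3→db2→db1→lb2
api1→mq2→web3→lb2

14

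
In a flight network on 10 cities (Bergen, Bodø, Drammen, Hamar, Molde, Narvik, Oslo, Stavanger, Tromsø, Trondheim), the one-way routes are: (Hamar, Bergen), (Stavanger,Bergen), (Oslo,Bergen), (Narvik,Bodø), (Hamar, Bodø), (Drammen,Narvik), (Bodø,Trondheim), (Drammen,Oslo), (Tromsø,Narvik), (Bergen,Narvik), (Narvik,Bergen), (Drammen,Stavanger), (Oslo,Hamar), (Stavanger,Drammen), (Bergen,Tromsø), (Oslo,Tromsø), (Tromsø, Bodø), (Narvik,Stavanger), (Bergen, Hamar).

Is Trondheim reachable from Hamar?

Explore from Hamar.
Distance 1: reach Bergen, Bodø.
Distance 2: reach Narvik, Tromsø, Trondheim.
Found Trondheim.

Yes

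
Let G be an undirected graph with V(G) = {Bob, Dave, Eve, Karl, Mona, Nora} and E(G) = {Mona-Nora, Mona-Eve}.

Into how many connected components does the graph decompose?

4

From Bob: component {Bob}.
From Dave: component {Dave}.
From Eve: component {Eve, Mona, Nora}.
From Karl: component {Karl}.
That's 4 components.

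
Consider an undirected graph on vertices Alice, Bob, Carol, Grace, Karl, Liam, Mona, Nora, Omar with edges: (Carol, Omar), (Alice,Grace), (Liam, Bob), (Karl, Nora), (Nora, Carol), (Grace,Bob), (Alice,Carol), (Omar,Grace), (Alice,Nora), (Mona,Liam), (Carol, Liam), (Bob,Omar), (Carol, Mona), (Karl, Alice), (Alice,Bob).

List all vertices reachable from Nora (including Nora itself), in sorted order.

Alice, Bob, Carol, Grace, Karl, Liam, Mona, Nora, Omar

Start at Nora.
Its neighbours: Alice, Carol, Karl.
Then their neighbours: Bob, Grace, Liam, Mona, Omar.
Every vertex is now reached.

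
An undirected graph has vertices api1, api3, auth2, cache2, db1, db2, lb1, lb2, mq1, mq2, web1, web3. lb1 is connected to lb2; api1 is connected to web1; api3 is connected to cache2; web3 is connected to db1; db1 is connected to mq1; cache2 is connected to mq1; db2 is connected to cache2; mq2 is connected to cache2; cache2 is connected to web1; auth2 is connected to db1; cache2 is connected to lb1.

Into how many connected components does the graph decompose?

From api1: component {api1, api3, auth2, cache2, db1, db2, lb1, lb2, mq1, mq2, web1, web3}.
That's 1 component.

1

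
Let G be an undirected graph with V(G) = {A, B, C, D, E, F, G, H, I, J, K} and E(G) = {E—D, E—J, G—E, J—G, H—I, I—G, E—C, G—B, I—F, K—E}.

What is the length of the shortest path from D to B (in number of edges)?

Distance 0: D.
Distance 1: E.
Distance 2: C, G, J, K.
Distance 3: B, I — contains B.

3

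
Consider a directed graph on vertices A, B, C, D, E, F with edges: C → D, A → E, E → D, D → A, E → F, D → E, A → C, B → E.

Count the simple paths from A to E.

2

A→C→D→E
A→E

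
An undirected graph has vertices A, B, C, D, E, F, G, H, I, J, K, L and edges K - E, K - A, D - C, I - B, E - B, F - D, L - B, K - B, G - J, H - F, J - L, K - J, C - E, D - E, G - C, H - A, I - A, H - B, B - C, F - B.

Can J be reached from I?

Yes

Explore from I.
Distance 1: reach A, B.
Distance 2: reach C, E, F, H, K, L.
Distance 3: reach D, G, J.
Found J.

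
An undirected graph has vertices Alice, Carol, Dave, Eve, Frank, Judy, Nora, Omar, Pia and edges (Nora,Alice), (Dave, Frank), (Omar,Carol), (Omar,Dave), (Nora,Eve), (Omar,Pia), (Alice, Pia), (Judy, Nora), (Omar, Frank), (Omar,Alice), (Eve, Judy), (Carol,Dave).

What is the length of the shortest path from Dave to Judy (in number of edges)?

Distance 0: Dave.
Distance 1: Carol, Frank, Omar.
Distance 2: Alice, Pia.
Distance 3: Nora.
Distance 4: Eve, Judy — contains Judy.

4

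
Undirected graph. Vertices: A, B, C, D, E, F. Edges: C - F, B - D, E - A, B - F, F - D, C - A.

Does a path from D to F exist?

Yes

Explore from D.
Distance 1: reach B, F.
Found F.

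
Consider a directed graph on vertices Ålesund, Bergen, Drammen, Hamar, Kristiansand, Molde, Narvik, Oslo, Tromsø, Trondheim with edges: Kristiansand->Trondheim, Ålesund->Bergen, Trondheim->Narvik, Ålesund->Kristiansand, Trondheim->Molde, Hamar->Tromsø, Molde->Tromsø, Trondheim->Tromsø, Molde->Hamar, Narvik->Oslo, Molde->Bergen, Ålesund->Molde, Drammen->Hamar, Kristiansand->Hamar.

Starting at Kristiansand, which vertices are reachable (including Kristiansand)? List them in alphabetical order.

Bergen, Hamar, Kristiansand, Molde, Narvik, Oslo, Tromsø, Trondheim

Start at Kristiansand.
Its neighbours: Hamar, Trondheim.
Then their neighbours: Molde, Narvik, Tromsø.
Then next layer: Bergen, Oslo.
Nothing further is reachable.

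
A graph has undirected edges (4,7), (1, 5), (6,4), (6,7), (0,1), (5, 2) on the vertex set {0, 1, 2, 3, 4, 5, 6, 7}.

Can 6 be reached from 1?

No

Explore from 1.
Distance 1: reach 0, 5.
Distance 2: reach 2.
The search is exhausted without reaching 6; it lies in a different component.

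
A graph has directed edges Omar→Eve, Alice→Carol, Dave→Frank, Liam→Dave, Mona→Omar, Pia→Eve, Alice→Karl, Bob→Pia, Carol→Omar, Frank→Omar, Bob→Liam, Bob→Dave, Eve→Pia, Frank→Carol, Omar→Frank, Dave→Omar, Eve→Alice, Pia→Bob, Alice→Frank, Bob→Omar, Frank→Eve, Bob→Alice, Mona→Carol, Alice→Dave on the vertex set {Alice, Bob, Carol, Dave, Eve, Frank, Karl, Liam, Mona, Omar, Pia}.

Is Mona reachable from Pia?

No

Explore from Pia.
Distance 1: reach Bob, Eve.
Distance 2: reach Alice, Dave, Liam, Omar.
Distance 3: reach Carol, Frank, Karl.
The search from Pia is exhausted; no directed path reaches Mona.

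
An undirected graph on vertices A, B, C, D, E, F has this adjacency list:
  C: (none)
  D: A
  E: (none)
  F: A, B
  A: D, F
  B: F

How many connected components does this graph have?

From A: component {A, B, D, F}.
From C: component {C}.
From E: component {E}.
That's 3 components.

3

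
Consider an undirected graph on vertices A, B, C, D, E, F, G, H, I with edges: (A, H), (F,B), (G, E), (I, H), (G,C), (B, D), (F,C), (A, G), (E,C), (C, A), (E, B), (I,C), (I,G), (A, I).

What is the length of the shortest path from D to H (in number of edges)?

5

Distance 0: D.
Distance 1: B.
Distance 2: E, F.
Distance 3: C, G.
Distance 4: A, I.
Distance 5: H — contains H.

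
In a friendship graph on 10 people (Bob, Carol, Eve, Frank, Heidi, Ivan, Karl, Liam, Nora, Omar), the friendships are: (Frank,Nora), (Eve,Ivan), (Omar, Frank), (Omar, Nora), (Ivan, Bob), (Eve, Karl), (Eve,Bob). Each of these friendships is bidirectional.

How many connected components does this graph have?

From Bob: component {Bob, Eve, Ivan, Karl}.
From Carol: component {Carol}.
From Frank: component {Frank, Nora, Omar}.
From Heidi: component {Heidi}.
From Liam: component {Liam}.
That's 5 components.

5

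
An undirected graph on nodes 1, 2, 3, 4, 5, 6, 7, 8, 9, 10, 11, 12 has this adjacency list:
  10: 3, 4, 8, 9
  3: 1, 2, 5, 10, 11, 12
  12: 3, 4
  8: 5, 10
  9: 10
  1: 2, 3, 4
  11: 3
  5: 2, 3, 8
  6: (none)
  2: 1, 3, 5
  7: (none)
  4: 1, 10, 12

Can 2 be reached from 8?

Yes

Explore from 8.
Distance 1: reach 5, 10.
Distance 2: reach 2, 3, 4, 9.
Found 2.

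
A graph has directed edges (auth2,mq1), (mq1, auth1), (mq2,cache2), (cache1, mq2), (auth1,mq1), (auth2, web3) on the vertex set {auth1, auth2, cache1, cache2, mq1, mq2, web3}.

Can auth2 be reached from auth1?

Explore from auth1.
Distance 1: reach mq1.
The search from auth1 is exhausted; no directed path reaches auth2.

No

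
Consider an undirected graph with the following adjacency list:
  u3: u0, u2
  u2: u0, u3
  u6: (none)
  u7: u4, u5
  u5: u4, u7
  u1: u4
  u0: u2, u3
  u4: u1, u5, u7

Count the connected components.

3

From u0: component {u0, u2, u3}.
From u1: component {u1, u4, u5, u7}.
From u6: component {u6}.
That's 3 components.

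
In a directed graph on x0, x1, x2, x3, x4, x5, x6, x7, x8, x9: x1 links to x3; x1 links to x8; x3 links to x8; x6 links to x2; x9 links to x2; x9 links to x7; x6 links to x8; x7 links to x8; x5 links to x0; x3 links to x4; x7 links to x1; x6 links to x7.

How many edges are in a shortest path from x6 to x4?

4

Distance 0: x6.
Distance 1: x2, x7, x8.
Distance 2: x1.
Distance 3: x3.
Distance 4: x4 — contains x4.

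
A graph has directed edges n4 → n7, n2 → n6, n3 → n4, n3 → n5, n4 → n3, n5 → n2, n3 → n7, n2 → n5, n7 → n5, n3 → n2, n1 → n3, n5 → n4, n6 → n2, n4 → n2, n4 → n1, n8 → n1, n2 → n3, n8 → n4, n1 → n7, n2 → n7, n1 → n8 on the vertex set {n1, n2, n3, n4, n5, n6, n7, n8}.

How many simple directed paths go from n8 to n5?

22

n8→n1→n3→n2→n5
n8→n1→n3→n2→n7→n5
n8→n1→n3→n4→n2→n5
n8→n1→n3→n4→n2→n7→n5
n8→n1→n3→n4→n7→n5
n8→n1→n3→n5
n8→n1→n3→n7→n5
n8→n1→n7→n5
... and 14 more.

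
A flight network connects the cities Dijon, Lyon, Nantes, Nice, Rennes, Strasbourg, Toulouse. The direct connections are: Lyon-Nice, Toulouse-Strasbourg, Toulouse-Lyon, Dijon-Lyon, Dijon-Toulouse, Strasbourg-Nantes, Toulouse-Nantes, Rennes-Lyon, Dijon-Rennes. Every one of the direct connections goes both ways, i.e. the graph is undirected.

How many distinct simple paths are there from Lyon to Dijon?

Lyon–Dijon
Lyon–Rennes–Dijon
Lyon–Toulouse–Dijon

3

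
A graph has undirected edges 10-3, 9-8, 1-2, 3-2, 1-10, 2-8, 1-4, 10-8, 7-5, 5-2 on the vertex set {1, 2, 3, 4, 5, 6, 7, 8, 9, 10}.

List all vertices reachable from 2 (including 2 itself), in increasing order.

Start at 2.
Its neighbours: 1, 3, 5, 8.
Then their neighbours: 4, 7, 9, 10.
Nothing further is reachable.

1, 2, 3, 4, 5, 7, 8, 9, 10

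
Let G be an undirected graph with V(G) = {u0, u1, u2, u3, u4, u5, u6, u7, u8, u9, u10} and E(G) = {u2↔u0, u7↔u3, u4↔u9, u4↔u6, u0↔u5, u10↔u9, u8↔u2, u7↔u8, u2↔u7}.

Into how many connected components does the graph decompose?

3

From u0: component {u0, u2, u3, u5, u7, u8}.
From u1: component {u1}.
From u4: component {u4, u6, u9, u10}.
That's 3 components.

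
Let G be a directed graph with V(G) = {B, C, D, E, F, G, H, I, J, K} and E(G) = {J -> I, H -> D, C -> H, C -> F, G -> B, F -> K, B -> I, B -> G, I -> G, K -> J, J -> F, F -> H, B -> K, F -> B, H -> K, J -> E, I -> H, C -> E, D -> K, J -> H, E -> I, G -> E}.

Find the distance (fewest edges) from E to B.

Distance 0: E.
Distance 1: I.
Distance 2: G, H.
Distance 3: B, D, K — contains B.

3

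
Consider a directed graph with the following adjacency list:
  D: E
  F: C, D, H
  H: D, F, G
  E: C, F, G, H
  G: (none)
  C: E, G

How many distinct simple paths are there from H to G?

8

H→D→E→C→G
H→D→E→F→C→G
H→D→E→G
H→F→C→E→G
H→F→C→G
H→F→D→E→C→G
H→F→D→E→G
H→G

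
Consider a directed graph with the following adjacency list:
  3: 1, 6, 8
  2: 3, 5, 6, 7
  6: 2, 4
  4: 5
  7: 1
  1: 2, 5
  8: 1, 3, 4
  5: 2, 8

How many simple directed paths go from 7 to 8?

7→1→2→3→6→4→5→8
7→1→2→3→8
7→1→2→5→8
7→1→2→6→4→5→8
7→1→5→2→3→8
7→1→5→8

6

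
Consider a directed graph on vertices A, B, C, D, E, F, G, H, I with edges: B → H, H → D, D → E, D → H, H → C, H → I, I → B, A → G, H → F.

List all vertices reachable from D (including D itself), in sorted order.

Start at D.
Its neighbours: E, H.
Then their neighbours: C, F, I.
Then next layer: B.
Nothing further is reachable.

B, C, D, E, F, H, I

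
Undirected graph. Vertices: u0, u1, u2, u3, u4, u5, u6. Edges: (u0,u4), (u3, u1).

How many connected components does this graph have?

From u0: component {u0, u4}.
From u1: component {u1, u3}.
From u2: component {u2}.
From u5: component {u5}.
From u6: component {u6}.
That's 5 components.

5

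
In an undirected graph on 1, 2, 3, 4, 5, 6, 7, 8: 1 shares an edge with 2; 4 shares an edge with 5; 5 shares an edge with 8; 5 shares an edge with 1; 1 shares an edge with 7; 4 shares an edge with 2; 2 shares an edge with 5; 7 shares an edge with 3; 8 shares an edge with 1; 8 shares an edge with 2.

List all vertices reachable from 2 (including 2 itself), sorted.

Start at 2.
Its neighbours: 1, 4, 5, 8.
Then their neighbours: 7.
Then next layer: 3.
Nothing further is reachable.

1, 2, 3, 4, 5, 7, 8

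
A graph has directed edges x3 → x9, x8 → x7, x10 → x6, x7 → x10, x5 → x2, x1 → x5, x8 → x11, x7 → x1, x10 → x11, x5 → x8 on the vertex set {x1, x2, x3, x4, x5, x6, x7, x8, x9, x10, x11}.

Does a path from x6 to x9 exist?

No

x6 has no outgoing edges, so nothing is reachable from it.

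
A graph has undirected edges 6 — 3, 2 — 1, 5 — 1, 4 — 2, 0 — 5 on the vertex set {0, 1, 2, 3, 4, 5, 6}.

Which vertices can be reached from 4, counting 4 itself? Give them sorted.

Start at 4.
Its neighbours: 2.
Then their neighbours: 1.
Then next layer: 5.
Then next layer: 0.
Nothing further is reachable.

0, 1, 2, 4, 5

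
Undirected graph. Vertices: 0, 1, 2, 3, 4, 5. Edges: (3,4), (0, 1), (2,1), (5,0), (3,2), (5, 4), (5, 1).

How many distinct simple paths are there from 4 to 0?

4

4–3–2–1–0
4–3–2–1–5–0
4–5–0
4–5–1–0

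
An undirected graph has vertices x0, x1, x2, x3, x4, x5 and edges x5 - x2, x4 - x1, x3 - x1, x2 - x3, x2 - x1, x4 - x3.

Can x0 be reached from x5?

Explore from x5.
Distance 1: reach x2.
Distance 2: reach x1, x3.
Distance 3: reach x4.
The search is exhausted without reaching x0; it lies in a different component.

No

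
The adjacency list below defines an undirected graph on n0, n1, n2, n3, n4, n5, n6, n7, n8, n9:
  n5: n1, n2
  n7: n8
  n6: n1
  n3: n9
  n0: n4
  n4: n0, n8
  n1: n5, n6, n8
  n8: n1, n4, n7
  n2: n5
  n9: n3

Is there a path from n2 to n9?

No

Explore from n2.
Distance 1: reach n5.
Distance 2: reach n1.
Distance 3: reach n6, n8.
Distance 4: reach n4, n7.
Distance 5: reach n0.
The search is exhausted without reaching n9; it lies in a different component.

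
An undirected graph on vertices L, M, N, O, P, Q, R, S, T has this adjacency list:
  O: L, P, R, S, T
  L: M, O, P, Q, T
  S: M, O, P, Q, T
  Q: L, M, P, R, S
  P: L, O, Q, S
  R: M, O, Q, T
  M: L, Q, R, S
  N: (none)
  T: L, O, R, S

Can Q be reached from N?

N has no edges, so nothing is reachable from it.

No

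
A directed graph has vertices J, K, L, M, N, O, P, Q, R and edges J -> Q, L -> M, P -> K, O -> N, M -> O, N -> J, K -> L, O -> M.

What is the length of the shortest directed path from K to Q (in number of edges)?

6

Distance 0: K.
Distance 1: L.
Distance 2: M.
Distance 3: O.
Distance 4: N.
Distance 5: J.
Distance 6: Q — contains Q.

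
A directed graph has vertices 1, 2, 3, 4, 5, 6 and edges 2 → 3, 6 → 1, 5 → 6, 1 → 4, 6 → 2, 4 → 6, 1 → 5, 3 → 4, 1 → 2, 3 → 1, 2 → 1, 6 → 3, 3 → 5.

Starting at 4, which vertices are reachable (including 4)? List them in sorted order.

1, 2, 3, 4, 5, 6

Start at 4.
Its neighbours: 6.
Then their neighbours: 1, 2, 3.
Then next layer: 5.
Every vertex is now reached.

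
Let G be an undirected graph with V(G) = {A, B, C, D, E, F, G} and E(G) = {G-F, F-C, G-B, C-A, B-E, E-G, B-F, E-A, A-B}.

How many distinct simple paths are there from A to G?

A–B–E–G
A–B–F–G
A–B–G
A–C–F–B–E–G
A–C–F–B–G
A–C–F–G
A–E–B–F–G
A–E–B–G
A–E–G

9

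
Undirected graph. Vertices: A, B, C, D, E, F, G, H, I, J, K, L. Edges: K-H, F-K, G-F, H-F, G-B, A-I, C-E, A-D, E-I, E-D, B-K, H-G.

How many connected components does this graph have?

4

From A: component {A, C, D, E, I}.
From B: component {B, F, G, H, K}.
From J: component {J}.
From L: component {L}.
That's 4 components.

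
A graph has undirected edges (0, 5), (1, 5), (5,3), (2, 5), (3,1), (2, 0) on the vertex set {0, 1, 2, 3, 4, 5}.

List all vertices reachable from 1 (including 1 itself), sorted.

0, 1, 2, 3, 5

Start at 1.
Its neighbours: 3, 5.
Then their neighbours: 0, 2.
Nothing further is reachable.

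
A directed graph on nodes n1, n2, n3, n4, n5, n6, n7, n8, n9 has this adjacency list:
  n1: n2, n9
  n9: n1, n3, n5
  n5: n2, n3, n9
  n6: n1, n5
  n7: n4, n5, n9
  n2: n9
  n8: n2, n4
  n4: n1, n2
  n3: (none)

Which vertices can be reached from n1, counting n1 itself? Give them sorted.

n1, n2, n3, n5, n9

Start at n1.
Its neighbours: n2, n9.
Then their neighbours: n3, n5.
Nothing further is reachable.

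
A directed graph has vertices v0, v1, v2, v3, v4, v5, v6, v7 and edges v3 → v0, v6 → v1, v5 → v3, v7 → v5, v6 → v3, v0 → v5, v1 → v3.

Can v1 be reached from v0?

No

Explore from v0.
Distance 1: reach v5.
Distance 2: reach v3.
The search from v0 is exhausted; no directed path reaches v1.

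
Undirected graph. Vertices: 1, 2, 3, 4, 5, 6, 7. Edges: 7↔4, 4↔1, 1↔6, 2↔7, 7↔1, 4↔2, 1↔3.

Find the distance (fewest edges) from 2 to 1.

Distance 0: 2.
Distance 1: 4, 7.
Distance 2: 1 — contains 1.

2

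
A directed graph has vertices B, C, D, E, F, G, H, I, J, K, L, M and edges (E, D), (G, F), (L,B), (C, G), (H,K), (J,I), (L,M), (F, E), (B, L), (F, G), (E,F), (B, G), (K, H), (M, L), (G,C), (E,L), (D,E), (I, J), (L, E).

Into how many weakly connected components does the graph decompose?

From B: component {B, C, D, E, F, G, L, M}.
From H: component {H, K}.
From I: component {I, J}.
That's 3 components.

3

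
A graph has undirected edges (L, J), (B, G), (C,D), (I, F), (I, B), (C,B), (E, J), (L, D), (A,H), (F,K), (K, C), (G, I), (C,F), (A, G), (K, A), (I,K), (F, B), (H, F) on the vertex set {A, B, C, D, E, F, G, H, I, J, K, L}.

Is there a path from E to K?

Yes

Explore from E.
Distance 1: reach J.
Distance 2: reach L.
Distance 3: reach D.
Distance 4: reach C.
Distance 5: reach B, F, K.
Found K.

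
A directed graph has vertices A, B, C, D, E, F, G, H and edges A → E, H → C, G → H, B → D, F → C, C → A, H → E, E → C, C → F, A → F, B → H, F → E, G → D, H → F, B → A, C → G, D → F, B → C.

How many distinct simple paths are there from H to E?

H→C→A→E
H→C→A→F→E
H→C→F→E
H→C→G→D→F→E
H→E
H→F→C→A→E
H→F→E

7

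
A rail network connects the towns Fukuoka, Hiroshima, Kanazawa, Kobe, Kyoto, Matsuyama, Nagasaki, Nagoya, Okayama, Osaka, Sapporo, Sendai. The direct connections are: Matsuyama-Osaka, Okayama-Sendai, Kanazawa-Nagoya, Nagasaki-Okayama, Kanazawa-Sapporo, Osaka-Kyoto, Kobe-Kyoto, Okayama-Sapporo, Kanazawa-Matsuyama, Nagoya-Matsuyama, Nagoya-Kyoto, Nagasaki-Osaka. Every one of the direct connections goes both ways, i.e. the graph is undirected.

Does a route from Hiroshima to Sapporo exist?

No

Hiroshima has no edges, so nothing is reachable from it.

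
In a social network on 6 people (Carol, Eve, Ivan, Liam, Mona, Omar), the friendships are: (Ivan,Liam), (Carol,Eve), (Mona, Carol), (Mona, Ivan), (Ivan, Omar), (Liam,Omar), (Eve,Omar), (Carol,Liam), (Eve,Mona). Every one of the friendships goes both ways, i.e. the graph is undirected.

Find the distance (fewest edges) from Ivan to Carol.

Distance 0: Ivan.
Distance 1: Liam, Mona, Omar.
Distance 2: Carol, Eve — contains Carol.

2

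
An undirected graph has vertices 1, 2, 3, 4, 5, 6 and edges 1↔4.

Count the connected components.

From 1: component {1, 4}.
From 2: component {2}.
From 3: component {3}.
From 5: component {5}.
From 6: component {6}.
That's 5 components.

5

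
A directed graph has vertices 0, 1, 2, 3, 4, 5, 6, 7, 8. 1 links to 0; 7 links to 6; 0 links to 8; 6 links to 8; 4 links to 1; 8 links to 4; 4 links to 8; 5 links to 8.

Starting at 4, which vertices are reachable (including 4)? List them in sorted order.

Start at 4.
Its neighbours: 1, 8.
Then their neighbours: 0.
Nothing further is reachable.

0, 1, 4, 8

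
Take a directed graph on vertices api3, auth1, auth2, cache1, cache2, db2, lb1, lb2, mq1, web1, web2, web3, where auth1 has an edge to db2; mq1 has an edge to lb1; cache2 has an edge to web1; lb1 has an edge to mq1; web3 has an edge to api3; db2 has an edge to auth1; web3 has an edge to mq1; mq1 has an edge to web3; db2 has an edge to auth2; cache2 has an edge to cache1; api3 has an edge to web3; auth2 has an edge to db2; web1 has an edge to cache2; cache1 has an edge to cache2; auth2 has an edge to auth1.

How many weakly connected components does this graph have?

5

From api3: component {api3, lb1, mq1, web3}.
From auth1: component {auth1, auth2, db2}.
From cache1: component {cache1, cache2, web1}.
From lb2: component {lb2}.
From web2: component {web2}.
That's 5 components.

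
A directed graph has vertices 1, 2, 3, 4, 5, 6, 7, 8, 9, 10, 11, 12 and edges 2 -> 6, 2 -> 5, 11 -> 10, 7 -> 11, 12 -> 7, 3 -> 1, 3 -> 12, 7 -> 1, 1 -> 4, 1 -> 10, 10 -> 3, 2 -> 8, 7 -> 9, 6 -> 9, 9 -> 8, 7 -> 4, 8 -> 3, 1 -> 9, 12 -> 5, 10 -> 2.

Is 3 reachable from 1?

Yes

Explore from 1.
Distance 1: reach 4, 9, 10.
Distance 2: reach 2, 3, 8.
Found 3.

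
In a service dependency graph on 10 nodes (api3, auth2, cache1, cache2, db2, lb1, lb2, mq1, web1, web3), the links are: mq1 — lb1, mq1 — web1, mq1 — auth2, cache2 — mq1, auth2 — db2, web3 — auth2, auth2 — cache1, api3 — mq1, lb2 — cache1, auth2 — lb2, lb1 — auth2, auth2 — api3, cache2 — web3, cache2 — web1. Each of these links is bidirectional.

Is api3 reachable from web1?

Explore from web1.
Distance 1: reach cache2, mq1.
Distance 2: reach api3, auth2, lb1, web3.
Found api3.

Yes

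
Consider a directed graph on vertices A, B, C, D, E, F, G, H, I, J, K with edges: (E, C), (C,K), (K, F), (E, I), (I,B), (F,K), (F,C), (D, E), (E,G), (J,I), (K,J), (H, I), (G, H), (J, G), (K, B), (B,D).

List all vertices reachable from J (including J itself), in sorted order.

Start at J.
Its neighbours: G, I.
Then their neighbours: B, H.
Then next layer: D.
Then next layer: E.
Then next layer: C.
Then next layer: K.
Then next layer: F.
Nothing further is reachable.

B, C, D, E, F, G, H, I, J, K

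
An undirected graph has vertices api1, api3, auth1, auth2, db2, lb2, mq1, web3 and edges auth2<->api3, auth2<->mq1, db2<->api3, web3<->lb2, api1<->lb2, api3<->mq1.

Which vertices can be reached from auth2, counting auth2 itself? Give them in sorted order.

api3, auth2, db2, mq1

Start at auth2.
Its neighbours: api3, mq1.
Then their neighbours: db2.
Nothing further is reachable.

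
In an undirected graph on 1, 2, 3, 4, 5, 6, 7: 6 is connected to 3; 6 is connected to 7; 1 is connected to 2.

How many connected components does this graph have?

From 1: component {1, 2}.
From 3: component {3, 6, 7}.
From 4: component {4}.
From 5: component {5}.
That's 4 components.

4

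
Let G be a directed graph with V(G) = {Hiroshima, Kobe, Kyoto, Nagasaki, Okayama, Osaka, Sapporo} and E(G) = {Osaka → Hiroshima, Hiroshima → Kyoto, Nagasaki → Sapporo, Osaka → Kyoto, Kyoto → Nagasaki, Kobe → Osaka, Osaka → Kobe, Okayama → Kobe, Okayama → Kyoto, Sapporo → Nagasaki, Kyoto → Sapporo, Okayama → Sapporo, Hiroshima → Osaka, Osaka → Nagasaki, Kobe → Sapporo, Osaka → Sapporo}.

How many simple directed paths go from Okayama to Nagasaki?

10

Okayama→Kobe→Osaka→Hiroshima→Kyoto→Nagasaki
Okayama→Kobe→Osaka→Hiroshima→Kyoto→Sapporo→Nagasaki
Okayama→Kobe→Osaka→Kyoto→Nagasaki
Okayama→Kobe→Osaka→Kyoto→Sapporo→Nagasaki
Okayama→Kobe→Osaka→Nagasaki
Okayama→Kobe→Osaka→Sapporo→Nagasaki
Okayama→Kobe→Sapporo→Nagasaki
Okayama→Kyoto→Nagasaki
Okayama→Kyoto→Sapporo→Nagasaki
Okayama→Sapporo→Nagasaki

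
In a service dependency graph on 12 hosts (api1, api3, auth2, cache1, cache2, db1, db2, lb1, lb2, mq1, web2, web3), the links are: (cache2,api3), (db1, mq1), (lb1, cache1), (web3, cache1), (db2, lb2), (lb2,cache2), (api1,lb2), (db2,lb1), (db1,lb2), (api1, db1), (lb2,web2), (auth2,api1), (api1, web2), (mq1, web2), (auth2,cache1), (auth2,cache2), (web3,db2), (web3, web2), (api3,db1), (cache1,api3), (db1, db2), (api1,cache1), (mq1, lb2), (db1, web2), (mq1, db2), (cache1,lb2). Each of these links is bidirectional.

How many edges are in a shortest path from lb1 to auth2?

2

Distance 0: lb1.
Distance 1: cache1, db2.
Distance 2: api1, api3, auth2, db1, lb2, mq1, web3 — contains auth2.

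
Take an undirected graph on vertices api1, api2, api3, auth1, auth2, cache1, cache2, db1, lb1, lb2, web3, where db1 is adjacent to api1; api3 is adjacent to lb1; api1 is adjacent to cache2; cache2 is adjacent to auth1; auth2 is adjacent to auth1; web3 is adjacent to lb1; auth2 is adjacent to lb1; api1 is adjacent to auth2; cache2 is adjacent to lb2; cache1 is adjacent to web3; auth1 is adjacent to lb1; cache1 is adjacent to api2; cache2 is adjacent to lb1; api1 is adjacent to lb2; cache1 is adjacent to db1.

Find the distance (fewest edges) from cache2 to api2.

Distance 0: cache2.
Distance 1: api1, auth1, lb1, lb2.
Distance 2: api3, auth2, db1, web3.
Distance 3: cache1.
Distance 4: api2 — contains api2.

4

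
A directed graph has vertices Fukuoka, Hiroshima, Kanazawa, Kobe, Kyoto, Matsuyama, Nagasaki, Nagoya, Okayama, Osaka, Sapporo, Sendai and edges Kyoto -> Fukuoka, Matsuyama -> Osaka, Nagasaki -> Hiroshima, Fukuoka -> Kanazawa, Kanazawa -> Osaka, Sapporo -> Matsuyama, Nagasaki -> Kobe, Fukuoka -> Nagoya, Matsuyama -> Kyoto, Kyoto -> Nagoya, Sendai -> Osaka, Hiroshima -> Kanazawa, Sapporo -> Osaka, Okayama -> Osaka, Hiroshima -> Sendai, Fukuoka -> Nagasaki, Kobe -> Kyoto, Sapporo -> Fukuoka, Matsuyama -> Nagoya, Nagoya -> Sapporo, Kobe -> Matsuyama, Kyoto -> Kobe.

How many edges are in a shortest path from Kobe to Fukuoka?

Distance 0: Kobe.
Distance 1: Kyoto, Matsuyama.
Distance 2: Fukuoka, Nagoya, Osaka — contains Fukuoka.

2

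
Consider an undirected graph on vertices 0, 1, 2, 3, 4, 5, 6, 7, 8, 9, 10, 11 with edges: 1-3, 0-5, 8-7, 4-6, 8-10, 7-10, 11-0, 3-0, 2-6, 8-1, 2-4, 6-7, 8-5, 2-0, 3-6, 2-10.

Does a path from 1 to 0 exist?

Explore from 1.
Distance 1: reach 3, 8.
Distance 2: reach 0, 5, 6, 7, 10.
Found 0.

Yes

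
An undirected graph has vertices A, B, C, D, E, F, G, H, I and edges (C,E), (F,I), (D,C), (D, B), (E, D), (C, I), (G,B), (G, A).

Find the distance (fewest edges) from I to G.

4

Distance 0: I.
Distance 1: C, F.
Distance 2: D, E.
Distance 3: B.
Distance 4: G — contains G.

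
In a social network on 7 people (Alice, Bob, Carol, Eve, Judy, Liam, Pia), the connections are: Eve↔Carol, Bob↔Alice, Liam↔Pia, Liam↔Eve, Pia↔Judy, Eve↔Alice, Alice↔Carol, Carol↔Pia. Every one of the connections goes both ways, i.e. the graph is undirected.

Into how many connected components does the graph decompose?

1

From Alice: component {Alice, Bob, Carol, Eve, Judy, Liam, Pia}.
That's 1 component.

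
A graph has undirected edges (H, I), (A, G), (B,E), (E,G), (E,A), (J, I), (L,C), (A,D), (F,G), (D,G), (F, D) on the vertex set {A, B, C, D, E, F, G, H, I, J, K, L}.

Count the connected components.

4

From A: component {A, B, D, E, F, G}.
From C: component {C, L}.
From H: component {H, I, J}.
From K: component {K}.
That's 4 components.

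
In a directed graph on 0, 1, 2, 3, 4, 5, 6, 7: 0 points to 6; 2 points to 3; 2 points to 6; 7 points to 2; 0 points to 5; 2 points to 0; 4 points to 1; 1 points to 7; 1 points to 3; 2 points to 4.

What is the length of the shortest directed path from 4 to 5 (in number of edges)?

Distance 0: 4.
Distance 1: 1.
Distance 2: 3, 7.
Distance 3: 2.
Distance 4: 0, 6.
Distance 5: 5 — contains 5.

5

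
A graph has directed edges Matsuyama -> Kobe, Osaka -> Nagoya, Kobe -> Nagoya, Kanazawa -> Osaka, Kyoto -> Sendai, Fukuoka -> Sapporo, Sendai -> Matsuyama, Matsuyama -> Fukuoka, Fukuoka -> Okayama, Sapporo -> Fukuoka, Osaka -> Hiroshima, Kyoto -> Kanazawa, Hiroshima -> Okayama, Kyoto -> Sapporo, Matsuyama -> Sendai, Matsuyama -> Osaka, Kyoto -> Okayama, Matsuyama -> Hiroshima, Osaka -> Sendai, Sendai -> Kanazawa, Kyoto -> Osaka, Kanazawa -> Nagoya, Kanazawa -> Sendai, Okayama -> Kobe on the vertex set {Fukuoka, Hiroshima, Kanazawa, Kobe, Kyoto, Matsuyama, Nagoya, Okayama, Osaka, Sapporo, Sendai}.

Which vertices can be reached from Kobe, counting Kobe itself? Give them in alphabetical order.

Start at Kobe.
Its neighbours: Nagoya.
Nothing further is reachable.

Kobe, Nagoya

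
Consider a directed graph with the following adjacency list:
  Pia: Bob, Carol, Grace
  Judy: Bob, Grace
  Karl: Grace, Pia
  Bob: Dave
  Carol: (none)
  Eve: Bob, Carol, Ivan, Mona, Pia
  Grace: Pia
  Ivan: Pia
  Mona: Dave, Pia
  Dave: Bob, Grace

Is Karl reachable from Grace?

Explore from Grace.
Distance 1: reach Pia.
Distance 2: reach Bob, Carol.
Distance 3: reach Dave.
The search from Grace is exhausted; no directed path reaches Karl.

No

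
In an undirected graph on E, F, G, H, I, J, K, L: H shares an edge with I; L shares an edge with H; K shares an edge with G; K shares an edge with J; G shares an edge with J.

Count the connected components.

From E: component {E}.
From F: component {F}.
From G: component {G, J, K}.
From H: component {H, I, L}.
That's 4 components.

4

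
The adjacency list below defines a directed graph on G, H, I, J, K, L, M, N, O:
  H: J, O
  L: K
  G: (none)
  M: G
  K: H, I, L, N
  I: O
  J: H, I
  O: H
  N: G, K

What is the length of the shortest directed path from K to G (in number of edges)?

2

Distance 0: K.
Distance 1: H, I, L, N.
Distance 2: G, J, O — contains G.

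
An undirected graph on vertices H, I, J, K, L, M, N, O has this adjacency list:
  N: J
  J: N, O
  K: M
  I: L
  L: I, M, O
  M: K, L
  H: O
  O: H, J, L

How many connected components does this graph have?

From H: component {H, I, J, K, L, M, N, O}.
That's 1 component.

1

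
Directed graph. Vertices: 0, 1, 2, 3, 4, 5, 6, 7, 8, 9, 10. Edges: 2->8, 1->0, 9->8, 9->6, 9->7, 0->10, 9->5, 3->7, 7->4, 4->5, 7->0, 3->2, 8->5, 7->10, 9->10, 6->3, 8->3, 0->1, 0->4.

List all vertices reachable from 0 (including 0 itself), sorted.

0, 1, 4, 5, 10

Start at 0.
Its neighbours: 1, 4, 10.
Then their neighbours: 5.
Nothing further is reachable.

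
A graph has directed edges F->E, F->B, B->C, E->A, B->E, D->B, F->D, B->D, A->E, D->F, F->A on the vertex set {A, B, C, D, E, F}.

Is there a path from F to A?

Explore from F.
Distance 1: reach A, B, D, E.
Found A.

Yes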